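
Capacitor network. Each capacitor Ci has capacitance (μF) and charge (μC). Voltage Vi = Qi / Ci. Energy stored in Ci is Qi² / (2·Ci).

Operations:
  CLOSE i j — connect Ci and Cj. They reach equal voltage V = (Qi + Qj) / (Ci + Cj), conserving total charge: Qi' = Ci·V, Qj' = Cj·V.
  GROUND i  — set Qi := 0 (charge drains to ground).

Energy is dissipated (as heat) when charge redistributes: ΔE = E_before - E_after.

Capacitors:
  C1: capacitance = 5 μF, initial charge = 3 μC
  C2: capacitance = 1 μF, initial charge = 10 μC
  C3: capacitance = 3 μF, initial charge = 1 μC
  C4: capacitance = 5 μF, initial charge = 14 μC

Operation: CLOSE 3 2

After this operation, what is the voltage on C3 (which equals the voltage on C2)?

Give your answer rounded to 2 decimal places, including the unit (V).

Answer: 2.75 V

Derivation:
Initial: C1(5μF, Q=3μC, V=0.60V), C2(1μF, Q=10μC, V=10.00V), C3(3μF, Q=1μC, V=0.33V), C4(5μF, Q=14μC, V=2.80V)
Op 1: CLOSE 3-2: Q_total=11.00, C_total=4.00, V=2.75; Q3=8.25, Q2=2.75; dissipated=35.042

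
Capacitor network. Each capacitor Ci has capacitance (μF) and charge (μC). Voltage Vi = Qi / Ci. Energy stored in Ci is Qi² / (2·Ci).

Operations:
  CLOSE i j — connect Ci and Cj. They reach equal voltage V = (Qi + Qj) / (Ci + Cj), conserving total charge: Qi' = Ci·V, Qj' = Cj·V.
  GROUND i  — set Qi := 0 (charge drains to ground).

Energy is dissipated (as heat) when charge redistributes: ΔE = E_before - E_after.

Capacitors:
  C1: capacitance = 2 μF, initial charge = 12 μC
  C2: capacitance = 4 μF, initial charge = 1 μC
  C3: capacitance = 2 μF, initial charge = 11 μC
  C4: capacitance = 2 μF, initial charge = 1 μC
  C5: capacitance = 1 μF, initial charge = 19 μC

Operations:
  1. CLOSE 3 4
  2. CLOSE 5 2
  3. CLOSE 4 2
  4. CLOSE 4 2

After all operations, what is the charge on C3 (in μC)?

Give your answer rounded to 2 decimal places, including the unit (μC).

Answer: 6.00 μC

Derivation:
Initial: C1(2μF, Q=12μC, V=6.00V), C2(4μF, Q=1μC, V=0.25V), C3(2μF, Q=11μC, V=5.50V), C4(2μF, Q=1μC, V=0.50V), C5(1μF, Q=19μC, V=19.00V)
Op 1: CLOSE 3-4: Q_total=12.00, C_total=4.00, V=3.00; Q3=6.00, Q4=6.00; dissipated=12.500
Op 2: CLOSE 5-2: Q_total=20.00, C_total=5.00, V=4.00; Q5=4.00, Q2=16.00; dissipated=140.625
Op 3: CLOSE 4-2: Q_total=22.00, C_total=6.00, V=3.67; Q4=7.33, Q2=14.67; dissipated=0.667
Op 4: CLOSE 4-2: Q_total=22.00, C_total=6.00, V=3.67; Q4=7.33, Q2=14.67; dissipated=0.000
Final charges: Q1=12.00, Q2=14.67, Q3=6.00, Q4=7.33, Q5=4.00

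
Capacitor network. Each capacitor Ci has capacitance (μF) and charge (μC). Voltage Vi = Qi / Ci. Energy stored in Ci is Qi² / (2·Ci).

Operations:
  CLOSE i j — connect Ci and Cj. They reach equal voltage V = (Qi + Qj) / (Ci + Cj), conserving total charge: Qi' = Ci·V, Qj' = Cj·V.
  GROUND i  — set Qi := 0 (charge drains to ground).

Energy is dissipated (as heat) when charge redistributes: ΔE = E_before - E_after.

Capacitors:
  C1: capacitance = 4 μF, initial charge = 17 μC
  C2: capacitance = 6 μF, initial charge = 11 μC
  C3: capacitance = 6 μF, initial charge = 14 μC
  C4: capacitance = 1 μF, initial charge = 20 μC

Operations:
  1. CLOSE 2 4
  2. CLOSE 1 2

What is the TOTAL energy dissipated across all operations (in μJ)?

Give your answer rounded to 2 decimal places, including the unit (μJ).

Initial: C1(4μF, Q=17μC, V=4.25V), C2(6μF, Q=11μC, V=1.83V), C3(6μF, Q=14μC, V=2.33V), C4(1μF, Q=20μC, V=20.00V)
Op 1: CLOSE 2-4: Q_total=31.00, C_total=7.00, V=4.43; Q2=26.57, Q4=4.43; dissipated=141.440
Op 2: CLOSE 1-2: Q_total=43.57, C_total=10.00, V=4.36; Q1=17.43, Q2=26.14; dissipated=0.038
Total dissipated: 141.479 μJ

Answer: 141.48 μJ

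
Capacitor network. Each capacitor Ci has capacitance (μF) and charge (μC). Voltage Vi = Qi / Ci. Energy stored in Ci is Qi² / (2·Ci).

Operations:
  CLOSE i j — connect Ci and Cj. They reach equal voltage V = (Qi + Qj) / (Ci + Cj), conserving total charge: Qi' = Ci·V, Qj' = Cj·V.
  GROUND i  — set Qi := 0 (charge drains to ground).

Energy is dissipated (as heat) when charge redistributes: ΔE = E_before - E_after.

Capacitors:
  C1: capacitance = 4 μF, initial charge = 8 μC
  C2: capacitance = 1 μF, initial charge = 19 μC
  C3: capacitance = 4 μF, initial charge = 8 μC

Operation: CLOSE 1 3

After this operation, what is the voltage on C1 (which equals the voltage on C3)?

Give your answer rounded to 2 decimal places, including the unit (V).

Answer: 2.00 V

Derivation:
Initial: C1(4μF, Q=8μC, V=2.00V), C2(1μF, Q=19μC, V=19.00V), C3(4μF, Q=8μC, V=2.00V)
Op 1: CLOSE 1-3: Q_total=16.00, C_total=8.00, V=2.00; Q1=8.00, Q3=8.00; dissipated=0.000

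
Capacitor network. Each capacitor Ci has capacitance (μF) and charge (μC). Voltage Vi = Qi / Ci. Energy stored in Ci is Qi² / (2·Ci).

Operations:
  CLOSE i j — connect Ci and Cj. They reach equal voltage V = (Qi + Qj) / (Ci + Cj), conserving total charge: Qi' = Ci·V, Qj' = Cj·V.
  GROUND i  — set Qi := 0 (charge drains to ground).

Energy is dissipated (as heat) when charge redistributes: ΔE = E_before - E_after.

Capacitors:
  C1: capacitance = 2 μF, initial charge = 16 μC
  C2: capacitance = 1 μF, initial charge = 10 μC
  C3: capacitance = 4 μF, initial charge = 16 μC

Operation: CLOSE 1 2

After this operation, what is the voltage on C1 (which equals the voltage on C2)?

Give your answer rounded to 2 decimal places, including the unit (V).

Initial: C1(2μF, Q=16μC, V=8.00V), C2(1μF, Q=10μC, V=10.00V), C3(4μF, Q=16μC, V=4.00V)
Op 1: CLOSE 1-2: Q_total=26.00, C_total=3.00, V=8.67; Q1=17.33, Q2=8.67; dissipated=1.333

Answer: 8.67 V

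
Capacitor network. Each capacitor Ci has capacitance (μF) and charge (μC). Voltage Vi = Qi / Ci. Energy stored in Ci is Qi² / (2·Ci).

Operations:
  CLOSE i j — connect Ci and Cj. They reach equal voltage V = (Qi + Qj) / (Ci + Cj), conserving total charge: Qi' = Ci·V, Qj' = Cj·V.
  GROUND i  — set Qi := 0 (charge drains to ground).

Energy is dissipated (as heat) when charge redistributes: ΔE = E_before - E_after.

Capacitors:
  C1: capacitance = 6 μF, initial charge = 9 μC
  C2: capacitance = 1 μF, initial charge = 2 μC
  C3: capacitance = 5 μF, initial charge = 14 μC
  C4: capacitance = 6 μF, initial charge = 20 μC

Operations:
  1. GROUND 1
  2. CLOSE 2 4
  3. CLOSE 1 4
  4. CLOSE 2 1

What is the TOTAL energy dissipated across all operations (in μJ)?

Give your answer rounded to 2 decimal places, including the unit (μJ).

Initial: C1(6μF, Q=9μC, V=1.50V), C2(1μF, Q=2μC, V=2.00V), C3(5μF, Q=14μC, V=2.80V), C4(6μF, Q=20μC, V=3.33V)
Op 1: GROUND 1: Q1=0; energy lost=6.750
Op 2: CLOSE 2-4: Q_total=22.00, C_total=7.00, V=3.14; Q2=3.14, Q4=18.86; dissipated=0.762
Op 3: CLOSE 1-4: Q_total=18.86, C_total=12.00, V=1.57; Q1=9.43, Q4=9.43; dissipated=14.816
Op 4: CLOSE 2-1: Q_total=12.57, C_total=7.00, V=1.80; Q2=1.80, Q1=10.78; dissipated=1.058
Total dissipated: 23.387 μJ

Answer: 23.39 μJ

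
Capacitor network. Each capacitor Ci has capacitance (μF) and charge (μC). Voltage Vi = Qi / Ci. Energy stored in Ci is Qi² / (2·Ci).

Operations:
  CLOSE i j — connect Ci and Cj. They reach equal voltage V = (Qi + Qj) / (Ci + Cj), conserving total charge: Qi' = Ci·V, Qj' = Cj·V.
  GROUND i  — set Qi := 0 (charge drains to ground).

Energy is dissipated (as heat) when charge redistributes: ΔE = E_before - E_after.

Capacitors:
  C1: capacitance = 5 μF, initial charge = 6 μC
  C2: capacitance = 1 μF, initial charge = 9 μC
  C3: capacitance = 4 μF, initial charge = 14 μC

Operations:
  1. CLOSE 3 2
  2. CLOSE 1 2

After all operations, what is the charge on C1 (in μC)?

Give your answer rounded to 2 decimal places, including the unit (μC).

Initial: C1(5μF, Q=6μC, V=1.20V), C2(1μF, Q=9μC, V=9.00V), C3(4μF, Q=14μC, V=3.50V)
Op 1: CLOSE 3-2: Q_total=23.00, C_total=5.00, V=4.60; Q3=18.40, Q2=4.60; dissipated=12.100
Op 2: CLOSE 1-2: Q_total=10.60, C_total=6.00, V=1.77; Q1=8.83, Q2=1.77; dissipated=4.817
Final charges: Q1=8.83, Q2=1.77, Q3=18.40

Answer: 8.83 μC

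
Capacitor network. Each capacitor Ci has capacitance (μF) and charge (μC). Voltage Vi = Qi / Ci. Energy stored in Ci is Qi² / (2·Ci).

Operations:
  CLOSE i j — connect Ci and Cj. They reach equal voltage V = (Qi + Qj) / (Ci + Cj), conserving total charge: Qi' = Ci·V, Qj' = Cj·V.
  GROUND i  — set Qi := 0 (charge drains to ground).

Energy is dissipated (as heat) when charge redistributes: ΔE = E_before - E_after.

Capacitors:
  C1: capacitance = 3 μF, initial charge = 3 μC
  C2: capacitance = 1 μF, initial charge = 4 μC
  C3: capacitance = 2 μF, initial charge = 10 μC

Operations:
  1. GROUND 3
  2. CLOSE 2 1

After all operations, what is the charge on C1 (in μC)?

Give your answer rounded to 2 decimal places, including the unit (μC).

Answer: 5.25 μC

Derivation:
Initial: C1(3μF, Q=3μC, V=1.00V), C2(1μF, Q=4μC, V=4.00V), C3(2μF, Q=10μC, V=5.00V)
Op 1: GROUND 3: Q3=0; energy lost=25.000
Op 2: CLOSE 2-1: Q_total=7.00, C_total=4.00, V=1.75; Q2=1.75, Q1=5.25; dissipated=3.375
Final charges: Q1=5.25, Q2=1.75, Q3=0.00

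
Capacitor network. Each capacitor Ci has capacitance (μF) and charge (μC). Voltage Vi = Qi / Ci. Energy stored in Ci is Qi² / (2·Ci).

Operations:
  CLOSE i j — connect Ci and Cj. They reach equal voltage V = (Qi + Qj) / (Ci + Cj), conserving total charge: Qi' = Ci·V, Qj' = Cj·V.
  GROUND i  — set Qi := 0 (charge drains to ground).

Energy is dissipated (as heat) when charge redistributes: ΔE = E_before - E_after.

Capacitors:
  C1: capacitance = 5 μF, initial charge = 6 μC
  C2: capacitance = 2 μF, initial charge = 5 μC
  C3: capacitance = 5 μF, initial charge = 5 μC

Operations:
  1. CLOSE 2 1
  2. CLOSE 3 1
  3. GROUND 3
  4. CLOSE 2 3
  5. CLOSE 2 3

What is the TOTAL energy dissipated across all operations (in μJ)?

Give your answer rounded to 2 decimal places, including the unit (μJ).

Initial: C1(5μF, Q=6μC, V=1.20V), C2(2μF, Q=5μC, V=2.50V), C3(5μF, Q=5μC, V=1.00V)
Op 1: CLOSE 2-1: Q_total=11.00, C_total=7.00, V=1.57; Q2=3.14, Q1=7.86; dissipated=1.207
Op 2: CLOSE 3-1: Q_total=12.86, C_total=10.00, V=1.29; Q3=6.43, Q1=6.43; dissipated=0.408
Op 3: GROUND 3: Q3=0; energy lost=4.133
Op 4: CLOSE 2-3: Q_total=3.14, C_total=7.00, V=0.45; Q2=0.90, Q3=2.24; dissipated=1.764
Op 5: CLOSE 2-3: Q_total=3.14, C_total=7.00, V=0.45; Q2=0.90, Q3=2.24; dissipated=0.000
Total dissipated: 7.512 μJ

Answer: 7.51 μJ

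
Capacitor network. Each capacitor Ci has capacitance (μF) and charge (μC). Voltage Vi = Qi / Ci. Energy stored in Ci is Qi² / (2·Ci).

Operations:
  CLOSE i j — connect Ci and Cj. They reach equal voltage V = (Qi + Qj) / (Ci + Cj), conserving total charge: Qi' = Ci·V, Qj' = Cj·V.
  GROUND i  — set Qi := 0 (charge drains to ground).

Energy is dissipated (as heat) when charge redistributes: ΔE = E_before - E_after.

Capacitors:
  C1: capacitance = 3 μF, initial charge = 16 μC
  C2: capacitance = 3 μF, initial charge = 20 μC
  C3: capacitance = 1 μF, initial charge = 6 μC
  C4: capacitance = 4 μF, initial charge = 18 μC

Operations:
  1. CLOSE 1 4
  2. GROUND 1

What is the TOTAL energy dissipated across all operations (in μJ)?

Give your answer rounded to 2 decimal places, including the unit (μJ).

Answer: 35.98 μJ

Derivation:
Initial: C1(3μF, Q=16μC, V=5.33V), C2(3μF, Q=20μC, V=6.67V), C3(1μF, Q=6μC, V=6.00V), C4(4μF, Q=18μC, V=4.50V)
Op 1: CLOSE 1-4: Q_total=34.00, C_total=7.00, V=4.86; Q1=14.57, Q4=19.43; dissipated=0.595
Op 2: GROUND 1: Q1=0; energy lost=35.388
Total dissipated: 35.983 μJ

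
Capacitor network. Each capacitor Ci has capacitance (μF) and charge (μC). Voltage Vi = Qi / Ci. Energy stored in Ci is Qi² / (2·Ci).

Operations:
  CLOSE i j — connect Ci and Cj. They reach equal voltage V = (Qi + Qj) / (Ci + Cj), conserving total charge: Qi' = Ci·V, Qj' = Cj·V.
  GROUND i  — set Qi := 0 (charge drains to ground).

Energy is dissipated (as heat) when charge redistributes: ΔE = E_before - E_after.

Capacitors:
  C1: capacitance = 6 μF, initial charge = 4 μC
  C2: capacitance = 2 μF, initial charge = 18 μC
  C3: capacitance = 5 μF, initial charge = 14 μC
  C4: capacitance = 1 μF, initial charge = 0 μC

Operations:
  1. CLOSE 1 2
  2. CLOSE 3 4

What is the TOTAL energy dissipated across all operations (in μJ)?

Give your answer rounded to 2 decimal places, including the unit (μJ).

Initial: C1(6μF, Q=4μC, V=0.67V), C2(2μF, Q=18μC, V=9.00V), C3(5μF, Q=14μC, V=2.80V), C4(1μF, Q=0μC, V=0.00V)
Op 1: CLOSE 1-2: Q_total=22.00, C_total=8.00, V=2.75; Q1=16.50, Q2=5.50; dissipated=52.083
Op 2: CLOSE 3-4: Q_total=14.00, C_total=6.00, V=2.33; Q3=11.67, Q4=2.33; dissipated=3.267
Total dissipated: 55.350 μJ

Answer: 55.35 μJ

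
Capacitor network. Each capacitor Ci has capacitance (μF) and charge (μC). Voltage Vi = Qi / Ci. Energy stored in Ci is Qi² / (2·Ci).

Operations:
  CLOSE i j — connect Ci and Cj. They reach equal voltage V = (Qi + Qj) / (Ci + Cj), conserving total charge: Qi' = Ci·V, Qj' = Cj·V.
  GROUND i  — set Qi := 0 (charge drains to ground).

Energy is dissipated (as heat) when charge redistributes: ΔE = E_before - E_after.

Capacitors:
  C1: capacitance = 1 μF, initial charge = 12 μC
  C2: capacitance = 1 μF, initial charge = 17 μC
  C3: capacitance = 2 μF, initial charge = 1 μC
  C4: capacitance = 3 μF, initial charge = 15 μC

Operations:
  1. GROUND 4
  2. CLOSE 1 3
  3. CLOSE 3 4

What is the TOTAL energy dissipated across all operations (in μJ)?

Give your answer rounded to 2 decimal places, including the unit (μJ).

Answer: 92.85 μJ

Derivation:
Initial: C1(1μF, Q=12μC, V=12.00V), C2(1μF, Q=17μC, V=17.00V), C3(2μF, Q=1μC, V=0.50V), C4(3μF, Q=15μC, V=5.00V)
Op 1: GROUND 4: Q4=0; energy lost=37.500
Op 2: CLOSE 1-3: Q_total=13.00, C_total=3.00, V=4.33; Q1=4.33, Q3=8.67; dissipated=44.083
Op 3: CLOSE 3-4: Q_total=8.67, C_total=5.00, V=1.73; Q3=3.47, Q4=5.20; dissipated=11.267
Total dissipated: 92.850 μJ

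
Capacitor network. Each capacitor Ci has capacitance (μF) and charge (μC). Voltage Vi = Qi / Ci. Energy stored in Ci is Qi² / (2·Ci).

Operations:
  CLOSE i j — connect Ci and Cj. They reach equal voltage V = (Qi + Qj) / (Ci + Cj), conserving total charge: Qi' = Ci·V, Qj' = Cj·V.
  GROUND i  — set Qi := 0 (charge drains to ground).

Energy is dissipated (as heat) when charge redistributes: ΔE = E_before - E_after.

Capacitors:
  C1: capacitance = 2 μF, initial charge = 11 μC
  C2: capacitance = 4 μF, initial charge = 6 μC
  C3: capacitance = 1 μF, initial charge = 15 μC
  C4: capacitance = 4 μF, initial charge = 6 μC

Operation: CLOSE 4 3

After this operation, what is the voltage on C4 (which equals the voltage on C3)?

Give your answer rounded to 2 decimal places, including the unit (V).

Answer: 4.20 V

Derivation:
Initial: C1(2μF, Q=11μC, V=5.50V), C2(4μF, Q=6μC, V=1.50V), C3(1μF, Q=15μC, V=15.00V), C4(4μF, Q=6μC, V=1.50V)
Op 1: CLOSE 4-3: Q_total=21.00, C_total=5.00, V=4.20; Q4=16.80, Q3=4.20; dissipated=72.900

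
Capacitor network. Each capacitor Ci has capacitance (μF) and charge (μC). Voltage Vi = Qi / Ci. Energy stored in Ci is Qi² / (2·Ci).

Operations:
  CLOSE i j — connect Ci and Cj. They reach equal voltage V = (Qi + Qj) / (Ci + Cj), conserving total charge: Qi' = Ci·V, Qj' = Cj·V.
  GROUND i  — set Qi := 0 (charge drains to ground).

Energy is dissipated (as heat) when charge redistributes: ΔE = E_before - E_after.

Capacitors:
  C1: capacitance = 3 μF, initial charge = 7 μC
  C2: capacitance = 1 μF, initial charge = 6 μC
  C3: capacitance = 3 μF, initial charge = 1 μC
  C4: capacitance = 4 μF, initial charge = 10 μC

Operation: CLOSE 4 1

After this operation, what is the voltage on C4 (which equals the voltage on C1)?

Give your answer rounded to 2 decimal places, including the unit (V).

Initial: C1(3μF, Q=7μC, V=2.33V), C2(1μF, Q=6μC, V=6.00V), C3(3μF, Q=1μC, V=0.33V), C4(4μF, Q=10μC, V=2.50V)
Op 1: CLOSE 4-1: Q_total=17.00, C_total=7.00, V=2.43; Q4=9.71, Q1=7.29; dissipated=0.024

Answer: 2.43 V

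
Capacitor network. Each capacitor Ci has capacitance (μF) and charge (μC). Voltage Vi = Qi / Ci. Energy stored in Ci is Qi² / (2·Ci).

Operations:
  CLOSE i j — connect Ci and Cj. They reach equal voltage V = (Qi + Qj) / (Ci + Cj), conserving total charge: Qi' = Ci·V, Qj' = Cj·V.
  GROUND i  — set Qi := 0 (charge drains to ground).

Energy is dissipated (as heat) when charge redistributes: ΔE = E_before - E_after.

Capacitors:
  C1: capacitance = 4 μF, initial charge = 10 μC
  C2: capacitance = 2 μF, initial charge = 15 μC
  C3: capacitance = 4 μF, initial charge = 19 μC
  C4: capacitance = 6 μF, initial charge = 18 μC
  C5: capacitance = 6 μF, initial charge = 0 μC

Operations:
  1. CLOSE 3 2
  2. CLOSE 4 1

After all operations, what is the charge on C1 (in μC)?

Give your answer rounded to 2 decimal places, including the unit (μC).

Initial: C1(4μF, Q=10μC, V=2.50V), C2(2μF, Q=15μC, V=7.50V), C3(4μF, Q=19μC, V=4.75V), C4(6μF, Q=18μC, V=3.00V), C5(6μF, Q=0μC, V=0.00V)
Op 1: CLOSE 3-2: Q_total=34.00, C_total=6.00, V=5.67; Q3=22.67, Q2=11.33; dissipated=5.042
Op 2: CLOSE 4-1: Q_total=28.00, C_total=10.00, V=2.80; Q4=16.80, Q1=11.20; dissipated=0.300
Final charges: Q1=11.20, Q2=11.33, Q3=22.67, Q4=16.80, Q5=0.00

Answer: 11.20 μC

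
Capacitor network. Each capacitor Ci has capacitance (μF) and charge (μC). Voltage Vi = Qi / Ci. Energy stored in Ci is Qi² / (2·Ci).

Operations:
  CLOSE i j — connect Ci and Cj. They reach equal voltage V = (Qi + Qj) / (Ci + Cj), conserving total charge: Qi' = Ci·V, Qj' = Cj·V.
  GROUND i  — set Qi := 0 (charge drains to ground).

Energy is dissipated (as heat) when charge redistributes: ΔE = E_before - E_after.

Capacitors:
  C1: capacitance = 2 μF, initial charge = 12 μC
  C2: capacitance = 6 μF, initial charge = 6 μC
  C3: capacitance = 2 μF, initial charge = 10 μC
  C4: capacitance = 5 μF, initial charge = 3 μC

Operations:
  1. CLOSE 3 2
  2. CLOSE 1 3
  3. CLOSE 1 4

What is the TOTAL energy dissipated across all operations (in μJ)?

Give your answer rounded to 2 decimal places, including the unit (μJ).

Initial: C1(2μF, Q=12μC, V=6.00V), C2(6μF, Q=6μC, V=1.00V), C3(2μF, Q=10μC, V=5.00V), C4(5μF, Q=3μC, V=0.60V)
Op 1: CLOSE 3-2: Q_total=16.00, C_total=8.00, V=2.00; Q3=4.00, Q2=12.00; dissipated=12.000
Op 2: CLOSE 1-3: Q_total=16.00, C_total=4.00, V=4.00; Q1=8.00, Q3=8.00; dissipated=8.000
Op 3: CLOSE 1-4: Q_total=11.00, C_total=7.00, V=1.57; Q1=3.14, Q4=7.86; dissipated=8.257
Total dissipated: 28.257 μJ

Answer: 28.26 μJ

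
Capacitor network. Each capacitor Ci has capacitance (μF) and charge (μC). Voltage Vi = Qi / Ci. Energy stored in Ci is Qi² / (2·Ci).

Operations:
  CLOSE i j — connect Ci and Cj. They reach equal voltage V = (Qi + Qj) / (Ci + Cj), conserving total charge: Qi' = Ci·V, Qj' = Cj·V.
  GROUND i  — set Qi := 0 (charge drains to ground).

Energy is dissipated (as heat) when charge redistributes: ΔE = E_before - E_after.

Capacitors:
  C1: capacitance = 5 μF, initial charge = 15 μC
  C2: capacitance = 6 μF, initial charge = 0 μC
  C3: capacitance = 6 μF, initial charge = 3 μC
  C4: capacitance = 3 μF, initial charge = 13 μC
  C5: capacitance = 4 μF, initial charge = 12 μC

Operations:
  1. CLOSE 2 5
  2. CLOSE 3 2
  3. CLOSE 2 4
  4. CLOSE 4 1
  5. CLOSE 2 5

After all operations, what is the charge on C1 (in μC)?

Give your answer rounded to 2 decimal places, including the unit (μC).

Initial: C1(5μF, Q=15μC, V=3.00V), C2(6μF, Q=0μC, V=0.00V), C3(6μF, Q=3μC, V=0.50V), C4(3μF, Q=13μC, V=4.33V), C5(4μF, Q=12μC, V=3.00V)
Op 1: CLOSE 2-5: Q_total=12.00, C_total=10.00, V=1.20; Q2=7.20, Q5=4.80; dissipated=10.800
Op 2: CLOSE 3-2: Q_total=10.20, C_total=12.00, V=0.85; Q3=5.10, Q2=5.10; dissipated=0.735
Op 3: CLOSE 2-4: Q_total=18.10, C_total=9.00, V=2.01; Q2=12.07, Q4=6.03; dissipated=12.134
Op 4: CLOSE 4-1: Q_total=21.03, C_total=8.00, V=2.63; Q4=7.89, Q1=13.15; dissipated=0.917
Op 5: CLOSE 2-5: Q_total=16.87, C_total=10.00, V=1.69; Q2=10.12, Q5=6.75; dissipated=0.789
Final charges: Q1=13.15, Q2=10.12, Q3=5.10, Q4=7.89, Q5=6.75

Answer: 13.15 μC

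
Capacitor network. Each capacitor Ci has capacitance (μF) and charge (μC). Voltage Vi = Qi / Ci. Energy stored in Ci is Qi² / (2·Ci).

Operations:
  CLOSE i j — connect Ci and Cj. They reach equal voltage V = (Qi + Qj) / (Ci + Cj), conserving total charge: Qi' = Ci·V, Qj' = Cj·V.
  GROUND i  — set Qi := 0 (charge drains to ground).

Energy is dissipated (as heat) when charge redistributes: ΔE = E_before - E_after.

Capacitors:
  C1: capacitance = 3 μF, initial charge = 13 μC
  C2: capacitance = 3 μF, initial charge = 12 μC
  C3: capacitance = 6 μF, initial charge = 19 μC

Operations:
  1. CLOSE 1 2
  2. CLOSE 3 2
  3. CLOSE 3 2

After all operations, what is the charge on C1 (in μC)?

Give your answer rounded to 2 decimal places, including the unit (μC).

Answer: 12.50 μC

Derivation:
Initial: C1(3μF, Q=13μC, V=4.33V), C2(3μF, Q=12μC, V=4.00V), C3(6μF, Q=19μC, V=3.17V)
Op 1: CLOSE 1-2: Q_total=25.00, C_total=6.00, V=4.17; Q1=12.50, Q2=12.50; dissipated=0.083
Op 2: CLOSE 3-2: Q_total=31.50, C_total=9.00, V=3.50; Q3=21.00, Q2=10.50; dissipated=1.000
Op 3: CLOSE 3-2: Q_total=31.50, C_total=9.00, V=3.50; Q3=21.00, Q2=10.50; dissipated=0.000
Final charges: Q1=12.50, Q2=10.50, Q3=21.00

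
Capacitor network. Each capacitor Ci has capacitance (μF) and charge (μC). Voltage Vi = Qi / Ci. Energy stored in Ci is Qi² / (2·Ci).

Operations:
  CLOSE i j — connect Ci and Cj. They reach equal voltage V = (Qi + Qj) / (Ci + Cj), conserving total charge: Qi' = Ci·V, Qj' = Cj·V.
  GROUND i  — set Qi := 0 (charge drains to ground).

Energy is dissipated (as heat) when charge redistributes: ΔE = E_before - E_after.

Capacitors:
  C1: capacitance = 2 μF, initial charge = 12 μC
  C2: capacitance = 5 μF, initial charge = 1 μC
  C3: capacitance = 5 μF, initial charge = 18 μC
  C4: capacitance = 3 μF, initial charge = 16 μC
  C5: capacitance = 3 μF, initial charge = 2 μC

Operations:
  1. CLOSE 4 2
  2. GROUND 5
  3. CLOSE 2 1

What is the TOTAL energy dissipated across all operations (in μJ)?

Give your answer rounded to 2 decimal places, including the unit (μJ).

Initial: C1(2μF, Q=12μC, V=6.00V), C2(5μF, Q=1μC, V=0.20V), C3(5μF, Q=18μC, V=3.60V), C4(3μF, Q=16μC, V=5.33V), C5(3μF, Q=2μC, V=0.67V)
Op 1: CLOSE 4-2: Q_total=17.00, C_total=8.00, V=2.12; Q4=6.38, Q2=10.62; dissipated=24.704
Op 2: GROUND 5: Q5=0; energy lost=0.667
Op 3: CLOSE 2-1: Q_total=22.62, C_total=7.00, V=3.23; Q2=16.16, Q1=6.46; dissipated=10.725
Total dissipated: 36.096 μJ

Answer: 36.10 μJ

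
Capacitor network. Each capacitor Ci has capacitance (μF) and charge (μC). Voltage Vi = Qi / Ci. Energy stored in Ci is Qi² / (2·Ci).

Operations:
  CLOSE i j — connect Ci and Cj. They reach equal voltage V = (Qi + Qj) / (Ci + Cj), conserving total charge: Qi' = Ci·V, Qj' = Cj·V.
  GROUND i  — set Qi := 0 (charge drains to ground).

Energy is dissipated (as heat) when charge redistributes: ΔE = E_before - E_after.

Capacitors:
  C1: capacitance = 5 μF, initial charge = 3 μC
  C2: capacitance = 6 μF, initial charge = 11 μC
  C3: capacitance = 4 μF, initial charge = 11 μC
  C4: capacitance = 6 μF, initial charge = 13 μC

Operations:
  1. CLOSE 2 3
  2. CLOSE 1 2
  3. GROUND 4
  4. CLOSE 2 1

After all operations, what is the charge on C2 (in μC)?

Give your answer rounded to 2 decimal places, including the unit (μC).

Initial: C1(5μF, Q=3μC, V=0.60V), C2(6μF, Q=11μC, V=1.83V), C3(4μF, Q=11μC, V=2.75V), C4(6μF, Q=13μC, V=2.17V)
Op 1: CLOSE 2-3: Q_total=22.00, C_total=10.00, V=2.20; Q2=13.20, Q3=8.80; dissipated=1.008
Op 2: CLOSE 1-2: Q_total=16.20, C_total=11.00, V=1.47; Q1=7.36, Q2=8.84; dissipated=3.491
Op 3: GROUND 4: Q4=0; energy lost=14.083
Op 4: CLOSE 2-1: Q_total=16.20, C_total=11.00, V=1.47; Q2=8.84, Q1=7.36; dissipated=0.000
Final charges: Q1=7.36, Q2=8.84, Q3=8.80, Q4=0.00

Answer: 8.84 μC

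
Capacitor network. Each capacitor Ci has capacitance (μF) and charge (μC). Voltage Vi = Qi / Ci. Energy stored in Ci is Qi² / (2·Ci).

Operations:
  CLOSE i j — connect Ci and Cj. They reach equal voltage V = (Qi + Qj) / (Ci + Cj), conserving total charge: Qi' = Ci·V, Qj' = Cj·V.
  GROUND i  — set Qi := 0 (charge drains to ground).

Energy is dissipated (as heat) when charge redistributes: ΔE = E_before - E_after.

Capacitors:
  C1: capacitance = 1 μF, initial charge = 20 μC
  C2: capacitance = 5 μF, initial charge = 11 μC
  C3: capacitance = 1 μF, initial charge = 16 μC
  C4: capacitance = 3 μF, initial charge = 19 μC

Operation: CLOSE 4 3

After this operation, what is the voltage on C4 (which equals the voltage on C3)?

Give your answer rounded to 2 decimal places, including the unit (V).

Initial: C1(1μF, Q=20μC, V=20.00V), C2(5μF, Q=11μC, V=2.20V), C3(1μF, Q=16μC, V=16.00V), C4(3μF, Q=19μC, V=6.33V)
Op 1: CLOSE 4-3: Q_total=35.00, C_total=4.00, V=8.75; Q4=26.25, Q3=8.75; dissipated=35.042

Answer: 8.75 V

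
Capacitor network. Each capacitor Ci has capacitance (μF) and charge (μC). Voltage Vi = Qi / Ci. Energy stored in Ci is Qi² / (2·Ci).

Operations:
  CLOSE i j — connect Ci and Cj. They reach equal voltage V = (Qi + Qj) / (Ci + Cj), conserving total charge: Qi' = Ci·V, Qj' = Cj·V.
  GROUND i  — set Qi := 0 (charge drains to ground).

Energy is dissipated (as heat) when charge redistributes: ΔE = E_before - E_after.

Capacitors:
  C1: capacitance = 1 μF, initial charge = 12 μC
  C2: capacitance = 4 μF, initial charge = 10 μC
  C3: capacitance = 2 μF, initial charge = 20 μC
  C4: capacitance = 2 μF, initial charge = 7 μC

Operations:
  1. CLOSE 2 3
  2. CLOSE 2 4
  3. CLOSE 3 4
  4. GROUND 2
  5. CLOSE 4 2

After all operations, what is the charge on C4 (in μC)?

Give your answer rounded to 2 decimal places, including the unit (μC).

Answer: 3.17 μC

Derivation:
Initial: C1(1μF, Q=12μC, V=12.00V), C2(4μF, Q=10μC, V=2.50V), C3(2μF, Q=20μC, V=10.00V), C4(2μF, Q=7μC, V=3.50V)
Op 1: CLOSE 2-3: Q_total=30.00, C_total=6.00, V=5.00; Q2=20.00, Q3=10.00; dissipated=37.500
Op 2: CLOSE 2-4: Q_total=27.00, C_total=6.00, V=4.50; Q2=18.00, Q4=9.00; dissipated=1.500
Op 3: CLOSE 3-4: Q_total=19.00, C_total=4.00, V=4.75; Q3=9.50, Q4=9.50; dissipated=0.125
Op 4: GROUND 2: Q2=0; energy lost=40.500
Op 5: CLOSE 4-2: Q_total=9.50, C_total=6.00, V=1.58; Q4=3.17, Q2=6.33; dissipated=15.042
Final charges: Q1=12.00, Q2=6.33, Q3=9.50, Q4=3.17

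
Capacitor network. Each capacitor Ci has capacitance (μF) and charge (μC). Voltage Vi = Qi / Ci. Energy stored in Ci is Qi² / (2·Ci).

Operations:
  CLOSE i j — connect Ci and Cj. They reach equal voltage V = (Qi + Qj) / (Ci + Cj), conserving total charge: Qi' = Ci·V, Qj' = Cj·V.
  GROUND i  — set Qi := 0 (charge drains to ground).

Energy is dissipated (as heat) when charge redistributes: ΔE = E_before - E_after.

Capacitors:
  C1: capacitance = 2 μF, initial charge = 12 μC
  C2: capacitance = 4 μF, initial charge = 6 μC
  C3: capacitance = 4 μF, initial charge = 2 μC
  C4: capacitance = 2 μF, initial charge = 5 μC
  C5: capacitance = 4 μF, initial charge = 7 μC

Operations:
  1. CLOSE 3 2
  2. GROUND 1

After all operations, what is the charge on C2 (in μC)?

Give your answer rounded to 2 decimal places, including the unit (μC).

Initial: C1(2μF, Q=12μC, V=6.00V), C2(4μF, Q=6μC, V=1.50V), C3(4μF, Q=2μC, V=0.50V), C4(2μF, Q=5μC, V=2.50V), C5(4μF, Q=7μC, V=1.75V)
Op 1: CLOSE 3-2: Q_total=8.00, C_total=8.00, V=1.00; Q3=4.00, Q2=4.00; dissipated=1.000
Op 2: GROUND 1: Q1=0; energy lost=36.000
Final charges: Q1=0.00, Q2=4.00, Q3=4.00, Q4=5.00, Q5=7.00

Answer: 4.00 μC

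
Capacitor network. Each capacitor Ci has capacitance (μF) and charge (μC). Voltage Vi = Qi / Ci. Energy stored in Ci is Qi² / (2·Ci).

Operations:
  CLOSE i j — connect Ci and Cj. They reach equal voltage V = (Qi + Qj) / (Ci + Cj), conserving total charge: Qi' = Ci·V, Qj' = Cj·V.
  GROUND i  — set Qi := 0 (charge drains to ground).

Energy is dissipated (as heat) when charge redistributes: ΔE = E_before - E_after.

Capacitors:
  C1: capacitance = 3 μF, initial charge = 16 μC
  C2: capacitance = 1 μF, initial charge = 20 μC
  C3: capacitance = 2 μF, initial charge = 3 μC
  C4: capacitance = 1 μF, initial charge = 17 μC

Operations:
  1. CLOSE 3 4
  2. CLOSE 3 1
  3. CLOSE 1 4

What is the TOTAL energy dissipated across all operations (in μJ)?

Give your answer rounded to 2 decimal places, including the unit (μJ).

Answer: 81.39 μJ

Derivation:
Initial: C1(3μF, Q=16μC, V=5.33V), C2(1μF, Q=20μC, V=20.00V), C3(2μF, Q=3μC, V=1.50V), C4(1μF, Q=17μC, V=17.00V)
Op 1: CLOSE 3-4: Q_total=20.00, C_total=3.00, V=6.67; Q3=13.33, Q4=6.67; dissipated=80.083
Op 2: CLOSE 3-1: Q_total=29.33, C_total=5.00, V=5.87; Q3=11.73, Q1=17.60; dissipated=1.067
Op 3: CLOSE 1-4: Q_total=24.27, C_total=4.00, V=6.07; Q1=18.20, Q4=6.07; dissipated=0.240
Total dissipated: 81.390 μJ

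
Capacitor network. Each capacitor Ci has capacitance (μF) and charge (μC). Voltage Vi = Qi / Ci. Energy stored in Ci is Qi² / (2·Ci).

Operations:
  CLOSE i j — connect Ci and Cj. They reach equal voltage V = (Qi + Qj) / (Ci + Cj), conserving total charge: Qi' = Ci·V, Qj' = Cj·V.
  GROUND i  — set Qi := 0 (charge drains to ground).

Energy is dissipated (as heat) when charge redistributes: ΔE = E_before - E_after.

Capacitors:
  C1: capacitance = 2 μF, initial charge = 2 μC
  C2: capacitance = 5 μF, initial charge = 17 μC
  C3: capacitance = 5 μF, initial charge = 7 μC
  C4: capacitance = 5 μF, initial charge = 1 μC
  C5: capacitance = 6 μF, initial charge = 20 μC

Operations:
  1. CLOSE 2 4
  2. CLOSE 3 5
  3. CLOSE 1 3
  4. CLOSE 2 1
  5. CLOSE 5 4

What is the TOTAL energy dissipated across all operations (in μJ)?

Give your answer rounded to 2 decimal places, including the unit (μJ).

Answer: 20.03 μJ

Derivation:
Initial: C1(2μF, Q=2μC, V=1.00V), C2(5μF, Q=17μC, V=3.40V), C3(5μF, Q=7μC, V=1.40V), C4(5μF, Q=1μC, V=0.20V), C5(6μF, Q=20μC, V=3.33V)
Op 1: CLOSE 2-4: Q_total=18.00, C_total=10.00, V=1.80; Q2=9.00, Q4=9.00; dissipated=12.800
Op 2: CLOSE 3-5: Q_total=27.00, C_total=11.00, V=2.45; Q3=12.27, Q5=14.73; dissipated=5.097
Op 3: CLOSE 1-3: Q_total=14.27, C_total=7.00, V=2.04; Q1=4.08, Q3=10.19; dissipated=1.511
Op 4: CLOSE 2-1: Q_total=13.08, C_total=7.00, V=1.87; Q2=9.34, Q1=3.74; dissipated=0.041
Op 5: CLOSE 5-4: Q_total=23.73, C_total=11.00, V=2.16; Q5=12.94, Q4=10.79; dissipated=0.584
Total dissipated: 20.033 μJ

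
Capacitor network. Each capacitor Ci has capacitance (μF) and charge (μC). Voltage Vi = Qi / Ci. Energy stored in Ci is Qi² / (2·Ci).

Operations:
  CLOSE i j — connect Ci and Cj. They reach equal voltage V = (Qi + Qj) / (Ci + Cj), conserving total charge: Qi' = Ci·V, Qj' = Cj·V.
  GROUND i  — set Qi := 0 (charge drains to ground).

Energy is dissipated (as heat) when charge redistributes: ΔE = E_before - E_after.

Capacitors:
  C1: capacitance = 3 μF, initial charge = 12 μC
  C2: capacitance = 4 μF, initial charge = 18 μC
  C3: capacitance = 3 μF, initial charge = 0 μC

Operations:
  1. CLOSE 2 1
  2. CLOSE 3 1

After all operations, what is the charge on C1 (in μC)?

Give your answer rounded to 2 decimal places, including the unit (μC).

Answer: 6.43 μC

Derivation:
Initial: C1(3μF, Q=12μC, V=4.00V), C2(4μF, Q=18μC, V=4.50V), C3(3μF, Q=0μC, V=0.00V)
Op 1: CLOSE 2-1: Q_total=30.00, C_total=7.00, V=4.29; Q2=17.14, Q1=12.86; dissipated=0.214
Op 2: CLOSE 3-1: Q_total=12.86, C_total=6.00, V=2.14; Q3=6.43, Q1=6.43; dissipated=13.776
Final charges: Q1=6.43, Q2=17.14, Q3=6.43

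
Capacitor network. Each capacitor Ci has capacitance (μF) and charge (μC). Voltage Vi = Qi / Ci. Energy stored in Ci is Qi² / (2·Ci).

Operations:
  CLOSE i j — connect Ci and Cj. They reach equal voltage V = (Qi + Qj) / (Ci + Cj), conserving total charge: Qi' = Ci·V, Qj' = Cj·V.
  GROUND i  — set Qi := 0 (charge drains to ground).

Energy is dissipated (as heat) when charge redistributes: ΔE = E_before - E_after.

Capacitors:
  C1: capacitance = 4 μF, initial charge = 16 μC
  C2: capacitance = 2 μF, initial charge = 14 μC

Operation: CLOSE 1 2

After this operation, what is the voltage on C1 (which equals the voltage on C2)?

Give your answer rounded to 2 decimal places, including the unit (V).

Answer: 5.00 V

Derivation:
Initial: C1(4μF, Q=16μC, V=4.00V), C2(2μF, Q=14μC, V=7.00V)
Op 1: CLOSE 1-2: Q_total=30.00, C_total=6.00, V=5.00; Q1=20.00, Q2=10.00; dissipated=6.000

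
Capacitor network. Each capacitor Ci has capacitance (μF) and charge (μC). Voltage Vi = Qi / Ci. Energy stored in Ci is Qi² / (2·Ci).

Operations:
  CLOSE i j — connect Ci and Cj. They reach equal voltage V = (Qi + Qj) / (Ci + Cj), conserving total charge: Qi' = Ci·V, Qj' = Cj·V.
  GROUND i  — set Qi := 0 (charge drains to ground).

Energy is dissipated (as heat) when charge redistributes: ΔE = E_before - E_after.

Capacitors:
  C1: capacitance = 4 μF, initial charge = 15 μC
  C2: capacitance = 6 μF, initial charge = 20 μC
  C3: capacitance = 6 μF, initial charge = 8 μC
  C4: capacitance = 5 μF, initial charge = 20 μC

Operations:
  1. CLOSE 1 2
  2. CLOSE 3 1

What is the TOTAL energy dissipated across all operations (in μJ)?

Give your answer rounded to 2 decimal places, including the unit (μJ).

Initial: C1(4μF, Q=15μC, V=3.75V), C2(6μF, Q=20μC, V=3.33V), C3(6μF, Q=8μC, V=1.33V), C4(5μF, Q=20μC, V=4.00V)
Op 1: CLOSE 1-2: Q_total=35.00, C_total=10.00, V=3.50; Q1=14.00, Q2=21.00; dissipated=0.208
Op 2: CLOSE 3-1: Q_total=22.00, C_total=10.00, V=2.20; Q3=13.20, Q1=8.80; dissipated=5.633
Total dissipated: 5.842 μJ

Answer: 5.84 μJ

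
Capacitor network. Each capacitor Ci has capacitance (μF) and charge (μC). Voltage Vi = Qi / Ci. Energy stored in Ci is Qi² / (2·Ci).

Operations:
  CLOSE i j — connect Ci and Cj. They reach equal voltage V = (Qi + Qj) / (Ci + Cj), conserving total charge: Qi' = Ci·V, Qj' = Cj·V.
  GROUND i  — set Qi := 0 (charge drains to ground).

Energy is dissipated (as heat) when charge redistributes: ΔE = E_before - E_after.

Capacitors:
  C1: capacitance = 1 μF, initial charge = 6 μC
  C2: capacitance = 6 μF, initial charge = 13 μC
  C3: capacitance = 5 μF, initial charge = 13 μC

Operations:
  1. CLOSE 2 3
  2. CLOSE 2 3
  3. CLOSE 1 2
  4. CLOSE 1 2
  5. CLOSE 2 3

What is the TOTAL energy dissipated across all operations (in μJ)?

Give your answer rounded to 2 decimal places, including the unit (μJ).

Initial: C1(1μF, Q=6μC, V=6.00V), C2(6μF, Q=13μC, V=2.17V), C3(5μF, Q=13μC, V=2.60V)
Op 1: CLOSE 2-3: Q_total=26.00, C_total=11.00, V=2.36; Q2=14.18, Q3=11.82; dissipated=0.256
Op 2: CLOSE 2-3: Q_total=26.00, C_total=11.00, V=2.36; Q2=14.18, Q3=11.82; dissipated=0.000
Op 3: CLOSE 1-2: Q_total=20.18, C_total=7.00, V=2.88; Q1=2.88, Q2=17.30; dissipated=5.667
Op 4: CLOSE 1-2: Q_total=20.18, C_total=7.00, V=2.88; Q1=2.88, Q2=17.30; dissipated=0.000
Op 5: CLOSE 2-3: Q_total=29.12, C_total=11.00, V=2.65; Q2=15.88, Q3=13.23; dissipated=0.368
Total dissipated: 6.291 μJ

Answer: 6.29 μJ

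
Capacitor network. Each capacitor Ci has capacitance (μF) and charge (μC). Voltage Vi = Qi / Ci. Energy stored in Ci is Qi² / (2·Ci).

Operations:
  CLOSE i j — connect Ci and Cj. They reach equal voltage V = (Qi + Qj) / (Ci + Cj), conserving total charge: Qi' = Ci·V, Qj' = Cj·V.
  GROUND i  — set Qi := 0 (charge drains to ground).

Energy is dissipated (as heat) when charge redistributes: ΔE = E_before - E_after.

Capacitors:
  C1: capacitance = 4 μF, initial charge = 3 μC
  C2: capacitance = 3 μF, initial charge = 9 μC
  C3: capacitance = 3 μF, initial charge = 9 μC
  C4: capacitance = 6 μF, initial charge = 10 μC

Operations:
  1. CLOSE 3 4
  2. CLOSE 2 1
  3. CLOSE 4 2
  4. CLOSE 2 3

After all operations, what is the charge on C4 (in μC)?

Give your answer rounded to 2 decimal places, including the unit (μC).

Answer: 11.87 μC

Derivation:
Initial: C1(4μF, Q=3μC, V=0.75V), C2(3μF, Q=9μC, V=3.00V), C3(3μF, Q=9μC, V=3.00V), C4(6μF, Q=10μC, V=1.67V)
Op 1: CLOSE 3-4: Q_total=19.00, C_total=9.00, V=2.11; Q3=6.33, Q4=12.67; dissipated=1.778
Op 2: CLOSE 2-1: Q_total=12.00, C_total=7.00, V=1.71; Q2=5.14, Q1=6.86; dissipated=4.339
Op 3: CLOSE 4-2: Q_total=17.81, C_total=9.00, V=1.98; Q4=11.87, Q2=5.94; dissipated=0.157
Op 4: CLOSE 2-3: Q_total=12.27, C_total=6.00, V=2.04; Q2=6.13, Q3=6.13; dissipated=0.013
Final charges: Q1=6.86, Q2=6.13, Q3=6.13, Q4=11.87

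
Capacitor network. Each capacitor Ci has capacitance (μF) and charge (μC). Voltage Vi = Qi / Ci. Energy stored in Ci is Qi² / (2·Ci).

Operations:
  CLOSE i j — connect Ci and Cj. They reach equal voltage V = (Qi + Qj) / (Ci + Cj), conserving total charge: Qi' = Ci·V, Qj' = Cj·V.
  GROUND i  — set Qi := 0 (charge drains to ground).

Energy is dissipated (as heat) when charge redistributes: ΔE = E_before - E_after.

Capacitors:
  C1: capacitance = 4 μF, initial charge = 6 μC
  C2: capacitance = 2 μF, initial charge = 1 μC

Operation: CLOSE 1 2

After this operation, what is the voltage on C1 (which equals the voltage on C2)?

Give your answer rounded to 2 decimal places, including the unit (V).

Initial: C1(4μF, Q=6μC, V=1.50V), C2(2μF, Q=1μC, V=0.50V)
Op 1: CLOSE 1-2: Q_total=7.00, C_total=6.00, V=1.17; Q1=4.67, Q2=2.33; dissipated=0.667

Answer: 1.17 V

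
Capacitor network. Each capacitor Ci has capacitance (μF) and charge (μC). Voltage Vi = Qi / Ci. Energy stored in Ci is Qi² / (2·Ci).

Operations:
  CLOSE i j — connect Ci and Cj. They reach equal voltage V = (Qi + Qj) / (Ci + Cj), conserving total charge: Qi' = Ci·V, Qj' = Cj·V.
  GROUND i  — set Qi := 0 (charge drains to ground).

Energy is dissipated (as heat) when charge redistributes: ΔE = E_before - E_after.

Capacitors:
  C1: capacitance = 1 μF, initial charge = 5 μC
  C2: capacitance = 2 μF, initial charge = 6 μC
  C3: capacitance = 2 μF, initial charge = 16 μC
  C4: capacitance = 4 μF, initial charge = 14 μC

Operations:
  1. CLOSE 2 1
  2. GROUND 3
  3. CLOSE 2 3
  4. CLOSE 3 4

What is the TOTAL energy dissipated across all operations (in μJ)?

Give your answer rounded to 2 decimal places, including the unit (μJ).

Initial: C1(1μF, Q=5μC, V=5.00V), C2(2μF, Q=6μC, V=3.00V), C3(2μF, Q=16μC, V=8.00V), C4(4μF, Q=14μC, V=3.50V)
Op 1: CLOSE 2-1: Q_total=11.00, C_total=3.00, V=3.67; Q2=7.33, Q1=3.67; dissipated=1.333
Op 2: GROUND 3: Q3=0; energy lost=64.000
Op 3: CLOSE 2-3: Q_total=7.33, C_total=4.00, V=1.83; Q2=3.67, Q3=3.67; dissipated=6.722
Op 4: CLOSE 3-4: Q_total=17.67, C_total=6.00, V=2.94; Q3=5.89, Q4=11.78; dissipated=1.852
Total dissipated: 73.907 μJ

Answer: 73.91 μJ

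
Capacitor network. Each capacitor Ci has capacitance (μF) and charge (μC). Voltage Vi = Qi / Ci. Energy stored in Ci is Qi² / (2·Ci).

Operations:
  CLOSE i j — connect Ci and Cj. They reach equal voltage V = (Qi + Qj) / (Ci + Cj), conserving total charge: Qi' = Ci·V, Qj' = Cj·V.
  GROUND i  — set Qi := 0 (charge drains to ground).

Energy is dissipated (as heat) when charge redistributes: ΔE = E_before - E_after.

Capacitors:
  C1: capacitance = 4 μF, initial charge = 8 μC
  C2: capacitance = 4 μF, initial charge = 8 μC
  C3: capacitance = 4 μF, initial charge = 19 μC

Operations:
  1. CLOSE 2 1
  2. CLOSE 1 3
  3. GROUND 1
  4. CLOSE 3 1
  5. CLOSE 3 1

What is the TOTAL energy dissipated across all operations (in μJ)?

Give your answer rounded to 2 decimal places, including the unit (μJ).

Initial: C1(4μF, Q=8μC, V=2.00V), C2(4μF, Q=8μC, V=2.00V), C3(4μF, Q=19μC, V=4.75V)
Op 1: CLOSE 2-1: Q_total=16.00, C_total=8.00, V=2.00; Q2=8.00, Q1=8.00; dissipated=0.000
Op 2: CLOSE 1-3: Q_total=27.00, C_total=8.00, V=3.38; Q1=13.50, Q3=13.50; dissipated=7.562
Op 3: GROUND 1: Q1=0; energy lost=22.781
Op 4: CLOSE 3-1: Q_total=13.50, C_total=8.00, V=1.69; Q3=6.75, Q1=6.75; dissipated=11.391
Op 5: CLOSE 3-1: Q_total=13.50, C_total=8.00, V=1.69; Q3=6.75, Q1=6.75; dissipated=0.000
Total dissipated: 41.734 μJ

Answer: 41.73 μJ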